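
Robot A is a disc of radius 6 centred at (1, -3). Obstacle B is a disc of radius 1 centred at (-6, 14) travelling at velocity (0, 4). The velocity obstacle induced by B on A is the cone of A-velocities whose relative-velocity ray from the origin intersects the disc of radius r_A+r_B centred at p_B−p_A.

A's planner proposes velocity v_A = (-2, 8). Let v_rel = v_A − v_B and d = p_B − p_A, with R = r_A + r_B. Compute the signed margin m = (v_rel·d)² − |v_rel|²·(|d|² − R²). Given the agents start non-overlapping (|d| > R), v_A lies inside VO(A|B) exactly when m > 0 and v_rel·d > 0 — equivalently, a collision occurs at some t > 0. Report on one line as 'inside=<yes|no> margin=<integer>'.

d = (-7, 17),  |d|² = 338;  R = 6+1 = 7,  c = 338−7² = 289
v_rel = (-2, 4),  |v_rel|² = 20;  v_rel·d = (-2)·(-7) + (4)·(17) = 82
20·t² − 164·t + 289 = 0  ⇒  m = 82² − 20·289 = 944
m = 944 > 0,  v_rel·d = 82 > 0  ⇒  inside

inside=yes margin=944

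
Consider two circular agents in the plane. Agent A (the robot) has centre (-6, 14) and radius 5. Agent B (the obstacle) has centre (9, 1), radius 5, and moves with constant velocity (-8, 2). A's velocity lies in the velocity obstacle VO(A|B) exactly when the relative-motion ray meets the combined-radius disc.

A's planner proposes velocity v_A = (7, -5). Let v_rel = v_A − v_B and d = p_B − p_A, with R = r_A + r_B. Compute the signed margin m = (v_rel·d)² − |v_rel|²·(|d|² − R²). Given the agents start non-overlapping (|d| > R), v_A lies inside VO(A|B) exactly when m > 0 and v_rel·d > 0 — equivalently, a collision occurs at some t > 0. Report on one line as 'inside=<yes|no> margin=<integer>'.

d = (15, -13),  |d|² = 394;  R = 5+5 = 10,  c = 394−10² = 294
v_rel = (15, -7),  |v_rel|² = 274;  v_rel·d = (15)·(15) + (-7)·(-13) = 316
274·t² − 632·t + 294 = 0  ⇒  m = 316² − 274·294 = 19300
m = 19300 > 0,  v_rel·d = 316 > 0  ⇒  inside

inside=yes margin=19300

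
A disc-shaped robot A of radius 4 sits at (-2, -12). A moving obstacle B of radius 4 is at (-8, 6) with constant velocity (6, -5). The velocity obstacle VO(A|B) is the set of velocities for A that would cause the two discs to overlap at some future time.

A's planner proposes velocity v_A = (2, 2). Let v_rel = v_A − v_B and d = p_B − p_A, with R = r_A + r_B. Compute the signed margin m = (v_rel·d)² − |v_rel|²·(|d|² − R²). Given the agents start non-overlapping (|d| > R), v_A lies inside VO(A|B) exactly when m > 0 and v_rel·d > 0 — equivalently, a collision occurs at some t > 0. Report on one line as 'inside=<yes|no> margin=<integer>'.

d = (-6, 18),  |d|² = 360;  R = 4+4 = 8,  c = 360−8² = 296
v_rel = (-4, 7),  |v_rel|² = 65;  v_rel·d = (-4)·(-6) + (7)·(18) = 150
65·t² − 300·t + 296 = 0  ⇒  m = 150² − 65·296 = 3260
m = 3260 > 0,  v_rel·d = 150 > 0  ⇒  inside

inside=yes margin=3260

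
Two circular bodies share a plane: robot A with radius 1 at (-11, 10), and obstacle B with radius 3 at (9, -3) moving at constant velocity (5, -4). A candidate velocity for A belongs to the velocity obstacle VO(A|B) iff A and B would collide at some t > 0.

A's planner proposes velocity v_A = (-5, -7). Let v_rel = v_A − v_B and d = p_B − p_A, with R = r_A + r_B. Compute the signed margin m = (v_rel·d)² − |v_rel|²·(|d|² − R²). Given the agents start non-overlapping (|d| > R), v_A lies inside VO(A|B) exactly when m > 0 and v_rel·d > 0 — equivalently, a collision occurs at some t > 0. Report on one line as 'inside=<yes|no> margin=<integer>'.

d = (20, -13),  |d|² = 569;  R = 1+3 = 4,  c = 569−4² = 553
v_rel = (-10, -3),  |v_rel|² = 109;  v_rel·d = (-10)·(20) + (-3)·(-13) = -161
109·t² + 322·t + 553 = 0  ⇒  m = (-161)² − 109·553 = -34356
m = -34356 < 0,  v_rel·d = -161 < 0  ⇒  outside

inside=no margin=-34356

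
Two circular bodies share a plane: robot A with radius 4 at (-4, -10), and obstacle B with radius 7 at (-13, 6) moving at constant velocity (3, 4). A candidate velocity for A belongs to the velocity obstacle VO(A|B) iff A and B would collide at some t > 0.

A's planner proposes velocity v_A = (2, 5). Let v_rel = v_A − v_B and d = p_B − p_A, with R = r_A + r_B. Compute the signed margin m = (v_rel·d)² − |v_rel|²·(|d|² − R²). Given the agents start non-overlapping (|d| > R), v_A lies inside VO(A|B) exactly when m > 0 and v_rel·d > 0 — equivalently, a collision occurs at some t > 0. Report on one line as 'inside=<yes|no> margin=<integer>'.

d = (-9, 16),  |d|² = 337;  R = 4+7 = 11,  c = 337−11² = 216
v_rel = (-1, 1),  |v_rel|² = 2;  v_rel·d = (-1)·(-9) + (1)·(16) = 25
2·t² − 50·t + 216 = 0  ⇒  m = 25² − 2·216 = 193
m = 193 > 0,  v_rel·d = 25 > 0  ⇒  inside

inside=yes margin=193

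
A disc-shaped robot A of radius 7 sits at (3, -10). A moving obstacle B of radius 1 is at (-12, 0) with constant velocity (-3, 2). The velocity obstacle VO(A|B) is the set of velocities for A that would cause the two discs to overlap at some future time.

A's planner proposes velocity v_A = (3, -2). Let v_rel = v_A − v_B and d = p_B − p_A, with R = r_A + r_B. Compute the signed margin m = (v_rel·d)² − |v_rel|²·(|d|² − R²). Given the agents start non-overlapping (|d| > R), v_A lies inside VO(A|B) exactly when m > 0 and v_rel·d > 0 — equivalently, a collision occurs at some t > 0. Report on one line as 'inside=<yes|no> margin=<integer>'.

d = (-15, 10),  |d|² = 325;  R = 7+1 = 8,  c = 325−8² = 261
v_rel = (6, -4),  |v_rel|² = 52;  v_rel·d = (6)·(-15) + (-4)·(10) = -130
52·t² + 260·t + 261 = 0  ⇒  m = (-130)² − 52·261 = 3328
m = 3328 > 0,  v_rel·d = -130 < 0  ⇒  outside

inside=no margin=3328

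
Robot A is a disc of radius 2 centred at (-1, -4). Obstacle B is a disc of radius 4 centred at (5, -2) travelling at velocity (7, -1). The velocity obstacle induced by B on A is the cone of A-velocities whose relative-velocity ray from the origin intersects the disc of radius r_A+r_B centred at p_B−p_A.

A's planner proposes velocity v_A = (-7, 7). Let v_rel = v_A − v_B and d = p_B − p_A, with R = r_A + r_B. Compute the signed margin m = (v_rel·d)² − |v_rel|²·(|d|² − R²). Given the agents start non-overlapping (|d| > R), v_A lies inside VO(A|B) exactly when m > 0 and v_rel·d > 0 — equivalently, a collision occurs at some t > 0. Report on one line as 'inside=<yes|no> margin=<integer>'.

d = (6, 2),  |d|² = 40;  R = 2+4 = 6,  c = 40−6² = 4
v_rel = (-14, 8),  |v_rel|² = 260;  v_rel·d = (-14)·(6) + (8)·(2) = -68
260·t² + 136·t + 4 = 0  ⇒  m = (-68)² − 260·4 = 3584
m = 3584 > 0,  v_rel·d = -68 < 0  ⇒  outside

inside=no margin=3584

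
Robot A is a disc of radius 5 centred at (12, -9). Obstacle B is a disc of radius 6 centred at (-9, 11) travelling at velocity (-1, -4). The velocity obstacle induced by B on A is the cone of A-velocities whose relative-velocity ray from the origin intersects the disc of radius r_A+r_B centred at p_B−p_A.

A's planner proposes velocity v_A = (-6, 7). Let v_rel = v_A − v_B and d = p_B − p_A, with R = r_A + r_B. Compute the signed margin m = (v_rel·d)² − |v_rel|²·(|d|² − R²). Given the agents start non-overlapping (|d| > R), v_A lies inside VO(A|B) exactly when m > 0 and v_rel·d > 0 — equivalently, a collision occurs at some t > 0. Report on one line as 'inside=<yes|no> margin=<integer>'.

d = (-21, 20),  |d|² = 841;  R = 5+6 = 11,  c = 841−11² = 720
v_rel = (-5, 11),  |v_rel|² = 146;  v_rel·d = (-5)·(-21) + (11)·(20) = 325
146·t² − 650·t + 720 = 0  ⇒  m = 325² − 146·720 = 505
m = 505 > 0,  v_rel·d = 325 > 0  ⇒  inside

inside=yes margin=505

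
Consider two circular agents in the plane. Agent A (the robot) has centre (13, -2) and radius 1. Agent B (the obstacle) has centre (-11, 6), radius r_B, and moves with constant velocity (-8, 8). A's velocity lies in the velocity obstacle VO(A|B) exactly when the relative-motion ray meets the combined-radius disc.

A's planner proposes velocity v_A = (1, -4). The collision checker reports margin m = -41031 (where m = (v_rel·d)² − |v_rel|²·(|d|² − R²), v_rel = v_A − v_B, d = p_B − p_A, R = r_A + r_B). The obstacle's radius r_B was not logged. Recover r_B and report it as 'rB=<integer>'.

m = -41031
d = (-24, 8);  v_rel = (9, -12),  |v_rel|² = 225
v_rel×d = (9)·(8) − (-12)·(-24) = -216
since m = R²·225 − (-216)²:  R² = (46656 + -41031) / 225 = 25
R = √25 = 5  ⇒  r_B = 5 − 1 = 4

rB=4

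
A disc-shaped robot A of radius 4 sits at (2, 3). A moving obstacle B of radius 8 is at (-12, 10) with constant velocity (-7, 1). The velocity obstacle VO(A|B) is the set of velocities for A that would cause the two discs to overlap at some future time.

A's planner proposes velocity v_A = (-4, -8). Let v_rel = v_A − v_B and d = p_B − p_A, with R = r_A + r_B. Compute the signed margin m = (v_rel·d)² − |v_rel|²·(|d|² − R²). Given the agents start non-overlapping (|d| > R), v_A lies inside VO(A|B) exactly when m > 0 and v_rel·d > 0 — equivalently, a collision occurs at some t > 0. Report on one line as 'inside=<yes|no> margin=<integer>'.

d = (-14, 7),  |d|² = 245;  R = 4+8 = 12,  c = 245−12² = 101
v_rel = (3, -9),  |v_rel|² = 90;  v_rel·d = (3)·(-14) + (-9)·(7) = -105
90·t² + 210·t + 101 = 0  ⇒  m = (-105)² − 90·101 = 1935
m = 1935 > 0,  v_rel·d = -105 < 0  ⇒  outside

inside=no margin=1935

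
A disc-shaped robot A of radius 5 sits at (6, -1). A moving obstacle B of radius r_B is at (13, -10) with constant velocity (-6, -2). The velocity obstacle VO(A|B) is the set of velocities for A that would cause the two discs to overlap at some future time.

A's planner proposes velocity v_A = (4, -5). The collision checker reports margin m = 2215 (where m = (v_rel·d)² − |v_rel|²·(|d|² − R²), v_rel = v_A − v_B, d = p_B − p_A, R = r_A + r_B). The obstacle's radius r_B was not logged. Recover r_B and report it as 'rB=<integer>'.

m = 2215
d = (7, -9);  v_rel = (10, -3),  |v_rel|² = 109
v_rel×d = (10)·(-9) − (-3)·(7) = -69
since m = R²·109 − (-69)²:  R² = (4761 + 2215) / 109 = 64
R = √64 = 8  ⇒  r_B = 8 − 5 = 3

rB=3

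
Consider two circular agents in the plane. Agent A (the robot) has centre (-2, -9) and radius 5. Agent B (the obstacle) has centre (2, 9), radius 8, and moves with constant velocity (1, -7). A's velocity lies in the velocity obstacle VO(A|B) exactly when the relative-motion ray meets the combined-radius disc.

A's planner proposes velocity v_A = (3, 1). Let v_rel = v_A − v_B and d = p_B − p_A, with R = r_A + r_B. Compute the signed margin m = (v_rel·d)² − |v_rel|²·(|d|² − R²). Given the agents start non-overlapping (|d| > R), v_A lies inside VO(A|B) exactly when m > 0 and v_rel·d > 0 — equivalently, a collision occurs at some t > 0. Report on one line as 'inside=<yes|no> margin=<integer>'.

d = (4, 18),  |d|² = 340;  R = 5+8 = 13,  c = 340−13² = 171
v_rel = (2, 8),  |v_rel|² = 68;  v_rel·d = (2)·(4) + (8)·(18) = 152
68·t² − 304·t + 171 = 0  ⇒  m = 152² − 68·171 = 11476
m = 11476 > 0,  v_rel·d = 152 > 0  ⇒  inside

inside=yes margin=11476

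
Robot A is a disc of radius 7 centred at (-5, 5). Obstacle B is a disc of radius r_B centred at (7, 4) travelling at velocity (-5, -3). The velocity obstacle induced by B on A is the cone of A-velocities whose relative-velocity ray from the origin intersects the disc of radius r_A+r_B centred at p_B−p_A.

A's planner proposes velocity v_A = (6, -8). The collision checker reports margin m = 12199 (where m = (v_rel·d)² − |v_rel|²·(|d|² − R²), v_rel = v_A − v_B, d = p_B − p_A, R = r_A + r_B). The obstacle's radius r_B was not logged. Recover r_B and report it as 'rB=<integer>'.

m = 12199
d = (12, -1);  v_rel = (11, -5),  |v_rel|² = 146
v_rel×d = (11)·(-1) − (-5)·(12) = 49
since m = R²·146 − 49²:  R² = (2401 + 12199) / 146 = 100
R = √100 = 10  ⇒  r_B = 10 − 7 = 3

rB=3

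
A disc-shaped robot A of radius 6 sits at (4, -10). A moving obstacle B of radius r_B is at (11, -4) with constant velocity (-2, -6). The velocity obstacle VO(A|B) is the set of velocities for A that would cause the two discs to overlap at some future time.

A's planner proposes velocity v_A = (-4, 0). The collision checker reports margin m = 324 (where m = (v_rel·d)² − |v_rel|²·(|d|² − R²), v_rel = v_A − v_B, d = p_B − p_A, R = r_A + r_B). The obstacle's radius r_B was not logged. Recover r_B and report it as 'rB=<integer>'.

m = 324
d = (7, 6);  v_rel = (-2, 6),  |v_rel|² = 40
v_rel×d = (-2)·(6) − (6)·(7) = -54
since m = R²·40 − (-54)²:  R² = (2916 + 324) / 40 = 81
R = √81 = 9  ⇒  r_B = 9 − 6 = 3

rB=3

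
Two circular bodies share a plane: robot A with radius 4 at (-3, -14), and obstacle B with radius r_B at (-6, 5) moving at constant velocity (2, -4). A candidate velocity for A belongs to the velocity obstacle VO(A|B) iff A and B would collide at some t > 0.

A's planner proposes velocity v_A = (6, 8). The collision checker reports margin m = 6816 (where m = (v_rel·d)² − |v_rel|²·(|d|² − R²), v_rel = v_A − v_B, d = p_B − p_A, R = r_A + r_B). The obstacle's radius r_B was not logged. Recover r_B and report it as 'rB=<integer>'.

m = 6816
d = (-3, 19);  v_rel = (4, 12),  |v_rel|² = 160
v_rel×d = (4)·(19) − (12)·(-3) = 112
since m = R²·160 − 112²:  R² = (12544 + 6816) / 160 = 121
R = √121 = 11  ⇒  r_B = 11 − 4 = 7

rB=7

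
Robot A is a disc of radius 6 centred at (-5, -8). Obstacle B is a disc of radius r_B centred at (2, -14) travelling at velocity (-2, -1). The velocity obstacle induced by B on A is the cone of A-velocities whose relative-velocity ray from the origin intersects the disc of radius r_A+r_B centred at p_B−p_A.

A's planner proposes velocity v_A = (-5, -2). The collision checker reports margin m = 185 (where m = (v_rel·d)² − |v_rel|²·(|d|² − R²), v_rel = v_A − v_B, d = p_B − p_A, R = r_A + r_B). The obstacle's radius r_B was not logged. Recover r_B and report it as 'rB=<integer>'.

m = 185
d = (7, -6);  v_rel = (-3, -1),  |v_rel|² = 10
v_rel×d = (-3)·(-6) − (-1)·(7) = 25
since m = R²·10 − 25²:  R² = (625 + 185) / 10 = 81
R = √81 = 9  ⇒  r_B = 9 − 6 = 3

rB=3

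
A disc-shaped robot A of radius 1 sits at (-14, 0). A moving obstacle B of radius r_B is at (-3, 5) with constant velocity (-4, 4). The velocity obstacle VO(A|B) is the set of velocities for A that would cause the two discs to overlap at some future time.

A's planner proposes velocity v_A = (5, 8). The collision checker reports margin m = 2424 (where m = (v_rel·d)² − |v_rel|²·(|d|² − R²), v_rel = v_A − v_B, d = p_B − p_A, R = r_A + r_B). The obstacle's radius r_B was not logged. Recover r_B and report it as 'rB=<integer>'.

m = 2424
d = (11, 5);  v_rel = (9, 4),  |v_rel|² = 97
v_rel×d = (9)·(5) − (4)·(11) = 1
since m = R²·97 − 1²:  R² = (1 + 2424) / 97 = 25
R = √25 = 5  ⇒  r_B = 5 − 1 = 4

rB=4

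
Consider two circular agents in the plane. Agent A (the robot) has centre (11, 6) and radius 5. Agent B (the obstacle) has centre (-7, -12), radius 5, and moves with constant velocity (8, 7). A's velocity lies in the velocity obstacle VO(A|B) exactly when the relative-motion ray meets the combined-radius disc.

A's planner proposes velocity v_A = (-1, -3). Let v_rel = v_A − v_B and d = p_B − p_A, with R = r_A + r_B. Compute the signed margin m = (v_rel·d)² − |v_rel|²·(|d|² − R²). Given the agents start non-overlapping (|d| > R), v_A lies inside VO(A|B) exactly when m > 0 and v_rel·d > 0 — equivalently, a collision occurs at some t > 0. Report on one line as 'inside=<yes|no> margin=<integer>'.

d = (-18, -18),  |d|² = 648;  R = 5+5 = 10,  c = 648−10² = 548
v_rel = (-9, -10),  |v_rel|² = 181;  v_rel·d = (-9)·(-18) + (-10)·(-18) = 342
181·t² − 684·t + 548 = 0  ⇒  m = 342² − 181·548 = 17776
m = 17776 > 0,  v_rel·d = 342 > 0  ⇒  inside

inside=yes margin=17776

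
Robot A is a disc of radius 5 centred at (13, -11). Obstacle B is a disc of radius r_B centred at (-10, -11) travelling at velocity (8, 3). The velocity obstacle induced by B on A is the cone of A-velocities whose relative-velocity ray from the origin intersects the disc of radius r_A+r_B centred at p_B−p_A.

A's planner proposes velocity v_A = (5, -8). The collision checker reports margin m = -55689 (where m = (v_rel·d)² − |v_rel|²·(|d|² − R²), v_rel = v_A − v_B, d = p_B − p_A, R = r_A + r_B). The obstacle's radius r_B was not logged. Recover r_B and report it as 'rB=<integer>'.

m = -55689
d = (-23, 0);  v_rel = (-3, -11),  |v_rel|² = 130
v_rel×d = (-3)·(0) − (-11)·(-23) = -253
since m = R²·130 − (-253)²:  R² = (64009 + -55689) / 130 = 64
R = √64 = 8  ⇒  r_B = 8 − 5 = 3

rB=3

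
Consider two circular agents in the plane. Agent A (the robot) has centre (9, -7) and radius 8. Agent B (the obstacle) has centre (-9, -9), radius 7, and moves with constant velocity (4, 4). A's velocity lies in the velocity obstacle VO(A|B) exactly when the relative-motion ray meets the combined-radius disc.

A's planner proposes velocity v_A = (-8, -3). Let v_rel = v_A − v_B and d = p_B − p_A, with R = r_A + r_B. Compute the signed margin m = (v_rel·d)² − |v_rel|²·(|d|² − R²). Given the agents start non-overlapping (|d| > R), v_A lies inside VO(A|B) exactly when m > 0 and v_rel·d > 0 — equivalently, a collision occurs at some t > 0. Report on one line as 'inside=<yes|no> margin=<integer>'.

d = (-18, -2),  |d|² = 328;  R = 8+7 = 15,  c = 328−15² = 103
v_rel = (-12, -7),  |v_rel|² = 193;  v_rel·d = (-12)·(-18) + (-7)·(-2) = 230
193·t² − 460·t + 103 = 0  ⇒  m = 230² − 193·103 = 33021
m = 33021 > 0,  v_rel·d = 230 > 0  ⇒  inside

inside=yes margin=33021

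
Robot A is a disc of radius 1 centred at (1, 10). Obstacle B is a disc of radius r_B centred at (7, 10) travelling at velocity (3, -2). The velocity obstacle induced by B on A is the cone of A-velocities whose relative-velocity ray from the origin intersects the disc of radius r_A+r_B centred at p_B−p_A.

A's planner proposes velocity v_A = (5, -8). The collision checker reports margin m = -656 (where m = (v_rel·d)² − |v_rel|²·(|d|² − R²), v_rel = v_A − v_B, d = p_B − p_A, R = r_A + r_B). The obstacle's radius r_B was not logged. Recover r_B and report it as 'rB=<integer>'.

m = -656
d = (6, 0);  v_rel = (2, -6),  |v_rel|² = 40
v_rel×d = (2)·(0) − (-6)·(6) = 36
since m = R²·40 − 36²:  R² = (1296 + -656) / 40 = 16
R = √16 = 4  ⇒  r_B = 4 − 1 = 3

rB=3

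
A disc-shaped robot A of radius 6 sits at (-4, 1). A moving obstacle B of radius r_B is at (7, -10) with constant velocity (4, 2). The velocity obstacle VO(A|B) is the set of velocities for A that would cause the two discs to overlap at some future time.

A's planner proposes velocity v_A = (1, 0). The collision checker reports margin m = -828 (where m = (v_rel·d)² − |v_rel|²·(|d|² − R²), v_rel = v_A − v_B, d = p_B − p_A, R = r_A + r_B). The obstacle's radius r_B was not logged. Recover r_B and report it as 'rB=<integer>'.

m = -828
d = (11, -11);  v_rel = (-3, -2),  |v_rel|² = 13
v_rel×d = (-3)·(-11) − (-2)·(11) = 55
since m = R²·13 − 55²:  R² = (3025 + -828) / 13 = 169
R = √169 = 13  ⇒  r_B = 13 − 6 = 7

rB=7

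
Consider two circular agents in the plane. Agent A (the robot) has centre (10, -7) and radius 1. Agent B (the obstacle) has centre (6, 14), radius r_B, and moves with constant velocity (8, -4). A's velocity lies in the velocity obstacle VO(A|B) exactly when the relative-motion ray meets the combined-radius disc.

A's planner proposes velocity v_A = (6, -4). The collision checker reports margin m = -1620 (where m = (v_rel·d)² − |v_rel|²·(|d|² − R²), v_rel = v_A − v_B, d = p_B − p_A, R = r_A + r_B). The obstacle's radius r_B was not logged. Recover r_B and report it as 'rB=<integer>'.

m = -1620
d = (-4, 21);  v_rel = (-2, 0),  |v_rel|² = 4
v_rel×d = (-2)·(21) − (0)·(-4) = -42
since m = R²·4 − (-42)²:  R² = (1764 + -1620) / 4 = 36
R = √36 = 6  ⇒  r_B = 6 − 1 = 5

rB=5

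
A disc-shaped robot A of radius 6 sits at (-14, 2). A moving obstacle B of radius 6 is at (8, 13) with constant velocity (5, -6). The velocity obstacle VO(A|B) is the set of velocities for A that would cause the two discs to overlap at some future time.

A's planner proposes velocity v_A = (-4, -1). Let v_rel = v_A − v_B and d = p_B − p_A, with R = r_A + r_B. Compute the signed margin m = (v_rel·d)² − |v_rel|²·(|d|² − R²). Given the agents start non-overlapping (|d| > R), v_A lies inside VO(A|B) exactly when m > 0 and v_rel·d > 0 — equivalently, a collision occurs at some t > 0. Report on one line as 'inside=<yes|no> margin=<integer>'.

d = (22, 11),  |d|² = 605;  R = 6+6 = 12,  c = 605−12² = 461
v_rel = (-9, 5),  |v_rel|² = 106;  v_rel·d = (-9)·(22) + (5)·(11) = -143
106·t² + 286·t + 461 = 0  ⇒  m = (-143)² − 106·461 = -28417
m = -28417 < 0,  v_rel·d = -143 < 0  ⇒  outside

inside=no margin=-28417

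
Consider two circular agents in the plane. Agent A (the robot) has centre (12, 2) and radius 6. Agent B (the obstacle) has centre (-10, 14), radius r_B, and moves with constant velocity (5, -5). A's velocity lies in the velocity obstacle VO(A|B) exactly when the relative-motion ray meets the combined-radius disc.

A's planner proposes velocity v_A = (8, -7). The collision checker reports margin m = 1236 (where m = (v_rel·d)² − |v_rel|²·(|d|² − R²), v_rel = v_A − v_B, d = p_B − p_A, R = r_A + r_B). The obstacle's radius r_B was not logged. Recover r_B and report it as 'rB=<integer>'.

m = 1236
d = (-22, 12);  v_rel = (3, -2),  |v_rel|² = 13
v_rel×d = (3)·(12) − (-2)·(-22) = -8
since m = R²·13 − (-8)²:  R² = (64 + 1236) / 13 = 100
R = √100 = 10  ⇒  r_B = 10 − 6 = 4

rB=4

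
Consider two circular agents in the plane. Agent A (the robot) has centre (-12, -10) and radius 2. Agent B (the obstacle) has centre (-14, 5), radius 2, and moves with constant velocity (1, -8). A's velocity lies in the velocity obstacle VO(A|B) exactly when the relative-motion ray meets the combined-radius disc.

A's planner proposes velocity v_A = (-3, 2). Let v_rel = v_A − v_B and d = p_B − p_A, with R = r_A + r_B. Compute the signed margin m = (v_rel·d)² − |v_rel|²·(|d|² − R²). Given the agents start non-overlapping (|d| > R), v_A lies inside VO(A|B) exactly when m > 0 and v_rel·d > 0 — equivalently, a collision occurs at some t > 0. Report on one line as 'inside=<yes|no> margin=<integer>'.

d = (-2, 15),  |d|² = 229;  R = 2+2 = 4,  c = 229−4² = 213
v_rel = (-4, 10),  |v_rel|² = 116;  v_rel·d = (-4)·(-2) + (10)·(15) = 158
116·t² − 316·t + 213 = 0  ⇒  m = 158² − 116·213 = 256
m = 256 > 0,  v_rel·d = 158 > 0  ⇒  inside

inside=yes margin=256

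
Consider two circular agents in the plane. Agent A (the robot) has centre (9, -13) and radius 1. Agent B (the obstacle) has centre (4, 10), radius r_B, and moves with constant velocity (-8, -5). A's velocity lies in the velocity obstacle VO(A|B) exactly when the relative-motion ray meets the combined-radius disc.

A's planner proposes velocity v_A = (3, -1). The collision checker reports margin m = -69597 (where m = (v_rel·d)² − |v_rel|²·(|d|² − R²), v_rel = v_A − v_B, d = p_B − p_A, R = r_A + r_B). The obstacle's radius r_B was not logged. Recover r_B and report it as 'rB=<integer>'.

m = -69597
d = (-5, 23);  v_rel = (11, 4),  |v_rel|² = 137
v_rel×d = (11)·(23) − (4)·(-5) = 273
since m = R²·137 − 273²:  R² = (74529 + -69597) / 137 = 36
R = √36 = 6  ⇒  r_B = 6 − 1 = 5

rB=5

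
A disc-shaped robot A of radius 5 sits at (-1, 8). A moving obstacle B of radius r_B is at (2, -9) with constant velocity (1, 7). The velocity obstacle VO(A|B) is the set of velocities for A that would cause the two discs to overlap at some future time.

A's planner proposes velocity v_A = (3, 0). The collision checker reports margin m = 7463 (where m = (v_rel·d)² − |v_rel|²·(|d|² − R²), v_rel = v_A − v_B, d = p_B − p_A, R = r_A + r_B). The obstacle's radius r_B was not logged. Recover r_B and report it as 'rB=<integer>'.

m = 7463
d = (3, -17);  v_rel = (2, -7),  |v_rel|² = 53
v_rel×d = (2)·(-17) − (-7)·(3) = -13
since m = R²·53 − (-13)²:  R² = (169 + 7463) / 53 = 144
R = √144 = 12  ⇒  r_B = 12 − 5 = 7

rB=7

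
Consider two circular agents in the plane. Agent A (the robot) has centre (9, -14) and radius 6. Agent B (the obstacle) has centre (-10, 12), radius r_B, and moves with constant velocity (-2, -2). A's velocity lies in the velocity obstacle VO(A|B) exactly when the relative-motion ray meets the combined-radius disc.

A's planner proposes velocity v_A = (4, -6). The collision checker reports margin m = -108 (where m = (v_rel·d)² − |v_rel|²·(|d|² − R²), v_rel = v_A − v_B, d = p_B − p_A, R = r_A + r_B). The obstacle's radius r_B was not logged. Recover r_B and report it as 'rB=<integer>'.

m = -108
d = (-19, 26);  v_rel = (6, -4),  |v_rel|² = 52
v_rel×d = (6)·(26) − (-4)·(-19) = 80
since m = R²·52 − 80²:  R² = (6400 + -108) / 52 = 121
R = √121 = 11  ⇒  r_B = 11 − 6 = 5

rB=5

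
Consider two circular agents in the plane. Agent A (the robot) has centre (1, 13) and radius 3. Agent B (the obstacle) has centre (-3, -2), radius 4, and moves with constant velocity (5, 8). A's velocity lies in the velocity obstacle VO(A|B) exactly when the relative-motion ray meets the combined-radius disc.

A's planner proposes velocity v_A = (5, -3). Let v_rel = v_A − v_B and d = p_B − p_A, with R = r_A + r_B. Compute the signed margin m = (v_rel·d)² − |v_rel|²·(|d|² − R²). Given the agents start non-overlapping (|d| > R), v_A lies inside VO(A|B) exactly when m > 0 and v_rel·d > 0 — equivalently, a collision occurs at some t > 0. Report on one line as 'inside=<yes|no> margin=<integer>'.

d = (-4, -15),  |d|² = 241;  R = 3+4 = 7,  c = 241−7² = 192
v_rel = (0, -11),  |v_rel|² = 121;  v_rel·d = (0)·(-4) + (-11)·(-15) = 165
121·t² − 330·t + 192 = 0  ⇒  m = 165² − 121·192 = 3993
m = 3993 > 0,  v_rel·d = 165 > 0  ⇒  inside

inside=yes margin=3993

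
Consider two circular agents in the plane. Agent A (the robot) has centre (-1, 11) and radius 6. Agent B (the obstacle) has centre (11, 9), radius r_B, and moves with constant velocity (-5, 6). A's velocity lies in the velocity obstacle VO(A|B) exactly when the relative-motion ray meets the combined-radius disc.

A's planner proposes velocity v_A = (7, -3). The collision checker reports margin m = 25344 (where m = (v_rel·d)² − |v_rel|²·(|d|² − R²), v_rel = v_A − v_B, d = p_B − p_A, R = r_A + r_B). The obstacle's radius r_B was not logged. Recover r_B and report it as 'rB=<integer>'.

m = 25344
d = (12, -2);  v_rel = (12, -9),  |v_rel|² = 225
v_rel×d = (12)·(-2) − (-9)·(12) = 84
since m = R²·225 − 84²:  R² = (7056 + 25344) / 225 = 144
R = √144 = 12  ⇒  r_B = 12 − 6 = 6

rB=6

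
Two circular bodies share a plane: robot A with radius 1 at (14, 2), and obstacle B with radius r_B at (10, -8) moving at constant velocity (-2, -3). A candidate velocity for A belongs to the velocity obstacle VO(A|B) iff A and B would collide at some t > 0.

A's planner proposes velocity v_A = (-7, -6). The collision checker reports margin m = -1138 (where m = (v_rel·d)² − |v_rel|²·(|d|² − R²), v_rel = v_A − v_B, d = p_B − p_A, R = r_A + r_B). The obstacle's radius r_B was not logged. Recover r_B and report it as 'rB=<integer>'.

m = -1138
d = (-4, -10);  v_rel = (-5, -3),  |v_rel|² = 34
v_rel×d = (-5)·(-10) − (-3)·(-4) = 38
since m = R²·34 − 38²:  R² = (1444 + -1138) / 34 = 9
R = √9 = 3  ⇒  r_B = 3 − 1 = 2

rB=2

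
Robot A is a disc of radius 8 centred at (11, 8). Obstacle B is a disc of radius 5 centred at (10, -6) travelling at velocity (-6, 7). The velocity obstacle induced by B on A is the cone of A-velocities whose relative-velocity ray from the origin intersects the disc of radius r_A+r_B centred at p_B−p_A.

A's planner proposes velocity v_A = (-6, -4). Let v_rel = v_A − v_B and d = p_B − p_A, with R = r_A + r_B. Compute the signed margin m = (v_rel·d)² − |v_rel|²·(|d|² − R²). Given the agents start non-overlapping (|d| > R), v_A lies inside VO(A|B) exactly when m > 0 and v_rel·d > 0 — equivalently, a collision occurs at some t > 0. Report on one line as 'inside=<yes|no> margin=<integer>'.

d = (-1, -14),  |d|² = 197;  R = 8+5 = 13,  c = 197−13² = 28
v_rel = (0, -11),  |v_rel|² = 121;  v_rel·d = (0)·(-1) + (-11)·(-14) = 154
121·t² − 308·t + 28 = 0  ⇒  m = 154² − 121·28 = 20328
m = 20328 > 0,  v_rel·d = 154 > 0  ⇒  inside

inside=yes margin=20328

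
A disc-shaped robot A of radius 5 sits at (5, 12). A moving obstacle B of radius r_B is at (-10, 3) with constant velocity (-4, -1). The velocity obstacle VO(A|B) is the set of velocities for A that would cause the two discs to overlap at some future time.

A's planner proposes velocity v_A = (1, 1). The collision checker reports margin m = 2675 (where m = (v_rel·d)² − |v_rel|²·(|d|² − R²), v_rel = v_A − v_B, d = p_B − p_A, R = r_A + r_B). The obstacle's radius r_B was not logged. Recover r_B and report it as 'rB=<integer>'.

m = 2675
d = (-15, -9);  v_rel = (5, 2),  |v_rel|² = 29
v_rel×d = (5)·(-9) − (2)·(-15) = -15
since m = R²·29 − (-15)²:  R² = (225 + 2675) / 29 = 100
R = √100 = 10  ⇒  r_B = 10 − 5 = 5

rB=5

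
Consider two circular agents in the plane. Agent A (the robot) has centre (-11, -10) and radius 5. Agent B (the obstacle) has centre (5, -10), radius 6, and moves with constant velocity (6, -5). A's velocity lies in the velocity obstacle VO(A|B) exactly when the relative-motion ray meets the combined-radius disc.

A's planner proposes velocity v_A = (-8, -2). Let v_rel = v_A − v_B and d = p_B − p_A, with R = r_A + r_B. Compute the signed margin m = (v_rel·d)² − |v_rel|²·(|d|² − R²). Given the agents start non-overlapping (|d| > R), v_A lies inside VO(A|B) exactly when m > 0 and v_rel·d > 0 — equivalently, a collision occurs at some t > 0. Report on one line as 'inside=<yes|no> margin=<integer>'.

d = (16, 0),  |d|² = 256;  R = 5+6 = 11,  c = 256−11² = 135
v_rel = (-14, 3),  |v_rel|² = 205;  v_rel·d = (-14)·(16) + (3)·(0) = -224
205·t² + 448·t + 135 = 0  ⇒  m = (-224)² − 205·135 = 22501
m = 22501 > 0,  v_rel·d = -224 < 0  ⇒  outside

inside=no margin=22501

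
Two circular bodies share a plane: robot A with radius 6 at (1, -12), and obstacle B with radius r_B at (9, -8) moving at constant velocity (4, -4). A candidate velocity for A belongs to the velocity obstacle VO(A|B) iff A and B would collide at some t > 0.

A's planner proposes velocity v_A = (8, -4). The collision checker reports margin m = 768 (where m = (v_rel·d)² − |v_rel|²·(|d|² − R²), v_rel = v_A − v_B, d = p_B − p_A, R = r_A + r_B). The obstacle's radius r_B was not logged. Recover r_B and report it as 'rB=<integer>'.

m = 768
d = (8, 4);  v_rel = (4, 0),  |v_rel|² = 16
v_rel×d = (4)·(4) − (0)·(8) = 16
since m = R²·16 − 16²:  R² = (256 + 768) / 16 = 64
R = √64 = 8  ⇒  r_B = 8 − 6 = 2

rB=2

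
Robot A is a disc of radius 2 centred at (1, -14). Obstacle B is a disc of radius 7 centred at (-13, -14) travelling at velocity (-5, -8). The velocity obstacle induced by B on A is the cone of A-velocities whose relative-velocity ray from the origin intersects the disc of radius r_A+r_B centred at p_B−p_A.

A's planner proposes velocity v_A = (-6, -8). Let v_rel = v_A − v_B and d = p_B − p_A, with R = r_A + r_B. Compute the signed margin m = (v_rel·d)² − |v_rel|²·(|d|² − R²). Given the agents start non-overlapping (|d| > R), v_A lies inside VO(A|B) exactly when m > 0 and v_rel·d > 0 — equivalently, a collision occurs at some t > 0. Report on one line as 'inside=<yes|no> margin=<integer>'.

d = (-14, 0),  |d|² = 196;  R = 2+7 = 9,  c = 196−9² = 115
v_rel = (-1, 0),  |v_rel|² = 1;  v_rel·d = (-1)·(-14) + (0)·(0) = 14
1·t² − 28·t + 115 = 0  ⇒  m = 14² − 1·115 = 81
m = 81 > 0,  v_rel·d = 14 > 0  ⇒  inside

inside=yes margin=81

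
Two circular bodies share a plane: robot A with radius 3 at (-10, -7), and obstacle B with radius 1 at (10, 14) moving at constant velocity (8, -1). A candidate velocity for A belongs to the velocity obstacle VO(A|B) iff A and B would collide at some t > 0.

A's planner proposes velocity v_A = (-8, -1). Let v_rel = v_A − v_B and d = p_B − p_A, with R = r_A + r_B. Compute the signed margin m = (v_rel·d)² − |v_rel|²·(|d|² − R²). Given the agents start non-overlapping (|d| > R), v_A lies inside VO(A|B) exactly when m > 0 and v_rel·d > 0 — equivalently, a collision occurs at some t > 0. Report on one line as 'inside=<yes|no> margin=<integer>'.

d = (20, 21),  |d|² = 841;  R = 3+1 = 4,  c = 841−4² = 825
v_rel = (-16, 0),  |v_rel|² = 256;  v_rel·d = (-16)·(20) + (0)·(21) = -320
256·t² + 640·t + 825 = 0  ⇒  m = (-320)² − 256·825 = -108800
m = -108800 < 0,  v_rel·d = -320 < 0  ⇒  outside

inside=no margin=-108800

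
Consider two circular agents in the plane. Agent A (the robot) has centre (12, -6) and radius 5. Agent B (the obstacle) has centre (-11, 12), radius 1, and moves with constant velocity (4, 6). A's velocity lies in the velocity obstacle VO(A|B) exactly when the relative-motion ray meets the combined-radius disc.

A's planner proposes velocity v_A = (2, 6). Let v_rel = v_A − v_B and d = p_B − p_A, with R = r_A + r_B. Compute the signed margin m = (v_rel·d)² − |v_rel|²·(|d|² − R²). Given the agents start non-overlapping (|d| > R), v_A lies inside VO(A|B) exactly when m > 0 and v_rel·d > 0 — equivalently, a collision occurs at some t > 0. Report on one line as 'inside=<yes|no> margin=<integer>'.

d = (-23, 18),  |d|² = 853;  R = 5+1 = 6,  c = 853−6² = 817
v_rel = (-2, 0),  |v_rel|² = 4;  v_rel·d = (-2)·(-23) + (0)·(18) = 46
4·t² − 92·t + 817 = 0  ⇒  m = 46² − 4·817 = -1152
m = -1152 < 0,  v_rel·d = 46 > 0  ⇒  outside

inside=no margin=-1152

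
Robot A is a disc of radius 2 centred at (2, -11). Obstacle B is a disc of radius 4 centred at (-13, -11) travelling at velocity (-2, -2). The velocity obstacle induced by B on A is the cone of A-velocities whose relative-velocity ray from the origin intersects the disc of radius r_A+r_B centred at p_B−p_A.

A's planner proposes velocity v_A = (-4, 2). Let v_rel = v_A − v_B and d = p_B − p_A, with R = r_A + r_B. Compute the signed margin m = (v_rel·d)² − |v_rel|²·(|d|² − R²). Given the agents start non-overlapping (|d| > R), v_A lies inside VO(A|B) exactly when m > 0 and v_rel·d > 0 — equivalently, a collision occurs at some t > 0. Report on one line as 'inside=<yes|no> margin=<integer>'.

d = (-15, 0),  |d|² = 225;  R = 2+4 = 6,  c = 225−6² = 189
v_rel = (-2, 4),  |v_rel|² = 20;  v_rel·d = (-2)·(-15) + (4)·(0) = 30
20·t² − 60·t + 189 = 0  ⇒  m = 30² − 20·189 = -2880
m = -2880 < 0,  v_rel·d = 30 > 0  ⇒  outside

inside=no margin=-2880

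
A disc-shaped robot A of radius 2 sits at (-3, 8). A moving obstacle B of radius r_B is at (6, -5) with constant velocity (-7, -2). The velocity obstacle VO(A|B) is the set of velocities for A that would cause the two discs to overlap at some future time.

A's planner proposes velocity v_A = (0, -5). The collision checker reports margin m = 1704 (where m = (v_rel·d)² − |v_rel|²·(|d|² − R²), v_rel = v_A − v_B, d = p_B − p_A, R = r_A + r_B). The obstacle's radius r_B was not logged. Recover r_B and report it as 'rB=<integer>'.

m = 1704
d = (9, -13);  v_rel = (7, -3),  |v_rel|² = 58
v_rel×d = (7)·(-13) − (-3)·(9) = -64
since m = R²·58 − (-64)²:  R² = (4096 + 1704) / 58 = 100
R = √100 = 10  ⇒  r_B = 10 − 2 = 8

rB=8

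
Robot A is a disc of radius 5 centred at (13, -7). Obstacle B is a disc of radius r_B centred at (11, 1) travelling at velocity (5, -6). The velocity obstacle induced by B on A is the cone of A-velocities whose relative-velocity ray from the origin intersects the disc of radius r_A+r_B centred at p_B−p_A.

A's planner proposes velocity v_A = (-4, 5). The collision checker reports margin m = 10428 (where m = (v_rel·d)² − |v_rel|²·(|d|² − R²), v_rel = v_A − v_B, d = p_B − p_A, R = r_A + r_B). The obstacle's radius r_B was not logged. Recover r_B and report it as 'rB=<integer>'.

m = 10428
d = (-2, 8);  v_rel = (-9, 11),  |v_rel|² = 202
v_rel×d = (-9)·(8) − (11)·(-2) = -50
since m = R²·202 − (-50)²:  R² = (2500 + 10428) / 202 = 64
R = √64 = 8  ⇒  r_B = 8 − 5 = 3

rB=3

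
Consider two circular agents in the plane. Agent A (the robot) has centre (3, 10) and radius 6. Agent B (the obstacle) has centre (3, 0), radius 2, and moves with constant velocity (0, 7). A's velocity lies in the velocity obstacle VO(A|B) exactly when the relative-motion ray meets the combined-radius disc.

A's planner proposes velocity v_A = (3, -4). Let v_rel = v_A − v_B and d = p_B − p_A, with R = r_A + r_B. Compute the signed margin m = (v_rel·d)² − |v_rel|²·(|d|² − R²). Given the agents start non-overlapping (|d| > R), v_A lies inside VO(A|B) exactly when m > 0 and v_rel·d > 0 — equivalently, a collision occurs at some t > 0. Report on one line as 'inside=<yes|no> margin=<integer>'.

d = (0, -10),  |d|² = 100;  R = 6+2 = 8,  c = 100−8² = 36
v_rel = (3, -11),  |v_rel|² = 130;  v_rel·d = (3)·(0) + (-11)·(-10) = 110
130·t² − 220·t + 36 = 0  ⇒  m = 110² − 130·36 = 7420
m = 7420 > 0,  v_rel·d = 110 > 0  ⇒  inside

inside=yes margin=7420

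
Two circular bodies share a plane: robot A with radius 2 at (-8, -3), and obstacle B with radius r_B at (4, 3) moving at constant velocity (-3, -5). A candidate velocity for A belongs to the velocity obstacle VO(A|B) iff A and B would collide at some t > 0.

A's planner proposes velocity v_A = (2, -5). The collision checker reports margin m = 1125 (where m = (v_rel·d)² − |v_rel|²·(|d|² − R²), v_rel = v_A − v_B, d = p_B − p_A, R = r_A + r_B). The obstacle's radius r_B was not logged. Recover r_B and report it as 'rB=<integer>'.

m = 1125
d = (12, 6);  v_rel = (5, 0),  |v_rel|² = 25
v_rel×d = (5)·(6) − (0)·(12) = 30
since m = R²·25 − 30²:  R² = (900 + 1125) / 25 = 81
R = √81 = 9  ⇒  r_B = 9 − 2 = 7

rB=7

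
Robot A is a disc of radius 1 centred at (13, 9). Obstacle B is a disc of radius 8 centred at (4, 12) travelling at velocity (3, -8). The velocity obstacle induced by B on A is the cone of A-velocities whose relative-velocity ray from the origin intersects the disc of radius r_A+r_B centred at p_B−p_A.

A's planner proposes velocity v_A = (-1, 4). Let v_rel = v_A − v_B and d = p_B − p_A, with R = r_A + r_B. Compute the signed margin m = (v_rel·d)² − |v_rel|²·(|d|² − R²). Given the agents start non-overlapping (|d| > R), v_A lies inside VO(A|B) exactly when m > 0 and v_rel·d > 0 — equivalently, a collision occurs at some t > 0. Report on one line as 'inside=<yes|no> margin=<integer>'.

d = (-9, 3),  |d|² = 90;  R = 1+8 = 9,  c = 90−9² = 9
v_rel = (-4, 12),  |v_rel|² = 160;  v_rel·d = (-4)·(-9) + (12)·(3) = 72
160·t² − 144·t + 9 = 0  ⇒  m = 72² − 160·9 = 3744
m = 3744 > 0,  v_rel·d = 72 > 0  ⇒  inside

inside=yes margin=3744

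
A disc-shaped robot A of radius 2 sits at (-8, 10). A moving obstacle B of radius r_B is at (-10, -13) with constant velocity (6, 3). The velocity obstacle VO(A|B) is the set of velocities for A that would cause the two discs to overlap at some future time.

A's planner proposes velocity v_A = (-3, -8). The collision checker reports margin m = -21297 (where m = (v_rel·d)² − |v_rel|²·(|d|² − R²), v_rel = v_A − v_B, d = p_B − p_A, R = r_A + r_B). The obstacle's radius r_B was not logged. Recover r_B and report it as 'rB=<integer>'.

m = -21297
d = (-2, -23);  v_rel = (-9, -11),  |v_rel|² = 202
v_rel×d = (-9)·(-23) − (-11)·(-2) = 185
since m = R²·202 − 185²:  R² = (34225 + -21297) / 202 = 64
R = √64 = 8  ⇒  r_B = 8 − 2 = 6

rB=6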